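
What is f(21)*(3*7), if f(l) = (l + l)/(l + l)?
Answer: 21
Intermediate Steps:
f(l) = 1 (f(l) = (2*l)/((2*l)) = (2*l)*(1/(2*l)) = 1)
f(21)*(3*7) = 1*(3*7) = 1*21 = 21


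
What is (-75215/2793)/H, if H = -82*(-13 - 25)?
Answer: -1535/177612 ≈ -0.0086424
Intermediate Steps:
H = 3116 (H = -82*(-38) = 3116)
(-75215/2793)/H = -75215/2793/3116 = -75215*1/2793*(1/3116) = -1535/57*1/3116 = -1535/177612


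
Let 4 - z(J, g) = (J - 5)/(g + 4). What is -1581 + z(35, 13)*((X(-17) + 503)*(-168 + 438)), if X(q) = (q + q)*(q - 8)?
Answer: 13854903/17 ≈ 8.1499e+5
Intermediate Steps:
X(q) = 2*q*(-8 + q) (X(q) = (2*q)*(-8 + q) = 2*q*(-8 + q))
z(J, g) = 4 - (-5 + J)/(4 + g) (z(J, g) = 4 - (J - 5)/(g + 4) = 4 - (-5 + J)/(4 + g))
-1581 + z(35, 13)*((X(-17) + 503)*(-168 + 438)) = -1581 + ((21 - 1*35 + 4*13)/(4 + 13))*((2*(-17)*(-8 - 17) + 503)*(-168 + 438)) = -1581 + ((21 - 35 + 52)/17)*((2*(-17)*(-25) + 503)*270) = -1581 + ((1/17)*38)*((850 + 503)*270) = -1581 + 38*(1353*270)/17 = -1581 + (38/17)*365310 = -1581 + 13881780/17 = 13854903/17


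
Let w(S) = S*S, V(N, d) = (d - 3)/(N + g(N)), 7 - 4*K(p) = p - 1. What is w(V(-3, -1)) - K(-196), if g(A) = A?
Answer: -455/9 ≈ -50.556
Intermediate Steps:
K(p) = 2 - p/4 (K(p) = 7/4 - (p - 1)/4 = 7/4 - (-1 + p)/4 = 7/4 + (1/4 - p/4) = 2 - p/4)
V(N, d) = (-3 + d)/(2*N) (V(N, d) = (d - 3)/(N + N) = (-3 + d)/((2*N)) = (-3 + d)*(1/(2*N)) = (-3 + d)/(2*N))
w(S) = S**2
w(V(-3, -1)) - K(-196) = ((1/2)*(-3 - 1)/(-3))**2 - (2 - 1/4*(-196)) = ((1/2)*(-1/3)*(-4))**2 - (2 + 49) = (2/3)**2 - 1*51 = 4/9 - 51 = -455/9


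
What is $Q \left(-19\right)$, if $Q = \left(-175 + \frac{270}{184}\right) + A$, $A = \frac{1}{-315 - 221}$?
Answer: $\frac{40647327}{12328} \approx 3297.2$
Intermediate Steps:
$A = - \frac{1}{536}$ ($A = \frac{1}{-536} = - \frac{1}{536} \approx -0.0018657$)
$Q = - \frac{2139333}{12328}$ ($Q = \left(-175 + \frac{270}{184}\right) - \frac{1}{536} = \left(-175 + 270 \cdot \frac{1}{184}\right) - \frac{1}{536} = \left(-175 + \frac{135}{92}\right) - \frac{1}{536} = - \frac{15965}{92} - \frac{1}{536} = - \frac{2139333}{12328} \approx -173.53$)
$Q \left(-19\right) = \left(- \frac{2139333}{12328}\right) \left(-19\right) = \frac{40647327}{12328}$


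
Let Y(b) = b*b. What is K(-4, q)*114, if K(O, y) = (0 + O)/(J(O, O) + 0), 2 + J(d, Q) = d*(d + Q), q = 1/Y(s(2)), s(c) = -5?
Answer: -76/5 ≈ -15.200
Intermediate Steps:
Y(b) = b²
q = 1/25 (q = 1/((-5)²) = 1/25 ≈ 0.040000)
J(d, Q) = -2 + d*(Q + d) (J(d, Q) = -2 + d*(d + Q) = -2 + d*(Q + d))
K(O, y) = O/(-2 + 2*O²) (K(O, y) = (0 + O)/((-2 + O² + O*O) + 0) = O/((-2 + O² + O²) + 0) = O/((-2 + 2*O²) + 0) = O/(-2 + 2*O²))
K(-4, q)*114 = ((½)*(-4)/(-1 + (-4)²))*114 = ((½)*(-4)/(-1 + 16))*114 = ((½)*(-4)/15)*114 = ((½)*(-4)*(1/15))*114 = -2/15*114 = -76/5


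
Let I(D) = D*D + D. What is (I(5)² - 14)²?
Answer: 784996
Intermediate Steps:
I(D) = D + D² (I(D) = D² + D = D + D²)
(I(5)² - 14)² = ((5*(1 + 5))² - 14)² = ((5*6)² - 14)² = (30² - 14)² = (900 - 14)² = 886² = 784996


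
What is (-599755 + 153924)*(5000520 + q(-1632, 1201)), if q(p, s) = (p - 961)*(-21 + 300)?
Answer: -1906851732663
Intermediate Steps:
q(p, s) = -268119 + 279*p (q(p, s) = (-961 + p)*279 = -268119 + 279*p)
(-599755 + 153924)*(5000520 + q(-1632, 1201)) = (-599755 + 153924)*(5000520 + (-268119 + 279*(-1632))) = -445831*(5000520 + (-268119 - 455328)) = -445831*(5000520 - 723447) = -445831*4277073 = -1906851732663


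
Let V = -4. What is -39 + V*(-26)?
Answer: 65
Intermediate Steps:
-39 + V*(-26) = -39 - 4*(-26) = -39 + 104 = 65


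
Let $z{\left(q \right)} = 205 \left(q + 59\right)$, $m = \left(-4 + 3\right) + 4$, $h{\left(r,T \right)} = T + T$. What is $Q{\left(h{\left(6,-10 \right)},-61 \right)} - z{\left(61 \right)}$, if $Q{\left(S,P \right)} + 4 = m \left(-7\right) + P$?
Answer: $-24686$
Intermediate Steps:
$h{\left(r,T \right)} = 2 T$
$m = 3$ ($m = -1 + 4 = 3$)
$Q{\left(S,P \right)} = -25 + P$ ($Q{\left(S,P \right)} = -4 + \left(3 \left(-7\right) + P\right) = -4 + \left(-21 + P\right) = -25 + P$)
$z{\left(q \right)} = 12095 + 205 q$ ($z{\left(q \right)} = 205 \left(59 + q\right) = 12095 + 205 q$)
$Q{\left(h{\left(6,-10 \right)},-61 \right)} - z{\left(61 \right)} = \left(-25 - 61\right) - \left(12095 + 205 \cdot 61\right) = -86 - \left(12095 + 12505\right) = -86 - 24600 = -24686$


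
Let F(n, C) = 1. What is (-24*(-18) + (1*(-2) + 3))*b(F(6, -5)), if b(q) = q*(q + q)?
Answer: 866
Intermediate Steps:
b(q) = 2*q**2 (b(q) = q*(2*q) = 2*q**2)
(-24*(-18) + (1*(-2) + 3))*b(F(6, -5)) = (-24*(-18) + (1*(-2) + 3))*(2*1**2) = (432 + (-2 + 3))*(2*1) = (432 + 1)*2 = 433*2 = 866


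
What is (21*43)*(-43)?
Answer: -38829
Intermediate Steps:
(21*43)*(-43) = 903*(-43) = -38829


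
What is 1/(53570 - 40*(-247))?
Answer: 1/63450 ≈ 1.5760e-5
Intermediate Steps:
1/(53570 - 40*(-247)) = 1/(53570 + 9880) = 1/63450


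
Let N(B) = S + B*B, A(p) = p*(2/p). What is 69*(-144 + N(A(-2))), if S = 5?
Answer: -9315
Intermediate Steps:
A(p) = 2
N(B) = 5 + B² (N(B) = 5 + B*B = 5 + B²)
69*(-144 + N(A(-2))) = 69*(-144 + (5 + 2²)) = 69*(-144 + (5 + 4)) = 69*(-144 + 9) = 69*(-135) = -9315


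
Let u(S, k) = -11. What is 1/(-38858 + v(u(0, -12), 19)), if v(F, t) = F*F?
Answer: -1/38737 ≈ -2.5815e-5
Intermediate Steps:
v(F, t) = F**2
1/(-38858 + v(u(0, -12), 19)) = 1/(-38858 + (-11)**2) = 1/(-38858 + 121) = 1/(-38737) = -1/38737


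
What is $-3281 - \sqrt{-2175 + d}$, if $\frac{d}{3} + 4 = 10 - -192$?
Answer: $-3281 - i \sqrt{1581} \approx -3281.0 - 39.762 i$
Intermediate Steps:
$d = 594$ ($d = -12 + 3 \left(10 - -192\right) = -12 + 3 \left(10 + 192\right) = -12 + 3 \cdot 202 = -12 + 606 = 594$)
$-3281 - \sqrt{-2175 + d} = -3281 - \sqrt{-2175 + 594} = -3281 - \sqrt{-1581} = -3281 - i \sqrt{1581}$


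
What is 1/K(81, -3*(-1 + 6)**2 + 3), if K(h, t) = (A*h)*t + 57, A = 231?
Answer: -1/1347135 ≈ -7.4232e-7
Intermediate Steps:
K(h, t) = 57 + 231*h*t (K(h, t) = (231*h)*t + 57 = 231*h*t + 57 = 57 + 231*h*t)
1/K(81, -3*(-1 + 6)**2 + 3) = 1/(57 + 231*81*(-3*(-1 + 6)**2 + 3)) = 1/(57 + 231*81*(-3*5**2 + 3)) = 1/(57 + 231*81*(-3*25 + 3)) = 1/(57 + 231*81*(-75 + 3)) = 1/(57 + 231*81*(-72)) = 1/(57 - 1347192) = 1/(-1347135) = -1/1347135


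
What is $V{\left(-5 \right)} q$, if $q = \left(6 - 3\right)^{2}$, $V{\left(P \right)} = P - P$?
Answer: $0$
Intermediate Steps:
$V{\left(P \right)} = 0$
$q = 9$ ($q = 3^{2} = 9$)
$V{\left(-5 \right)} q = 0 \cdot 9 = 0$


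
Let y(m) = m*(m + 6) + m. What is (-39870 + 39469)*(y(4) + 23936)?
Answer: -9615980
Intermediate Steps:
y(m) = m + m*(6 + m) (y(m) = m*(6 + m) + m = m + m*(6 + m))
(-39870 + 39469)*(y(4) + 23936) = (-39870 + 39469)*(4*(7 + 4) + 23936) = -401*(4*11 + 23936) = -401*(44 + 23936) = -401*23980 = -9615980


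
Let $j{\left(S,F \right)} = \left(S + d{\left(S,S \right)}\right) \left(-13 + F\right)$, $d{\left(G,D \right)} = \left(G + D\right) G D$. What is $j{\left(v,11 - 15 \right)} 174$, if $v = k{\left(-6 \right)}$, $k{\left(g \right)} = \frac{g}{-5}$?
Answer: $- \frac{1721556}{125} \approx -13772.0$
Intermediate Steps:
$d{\left(G,D \right)} = D G \left(D + G\right)$ ($d{\left(G,D \right)} = \left(D + G\right) G D = G \left(D + G\right) D = D G \left(D + G\right)$)
$k{\left(g \right)} = - \frac{g}{5}$ ($k{\left(g \right)} = g \left(- \frac{1}{5}\right) = - \frac{g}{5}$)
$v = \frac{6}{5}$ ($v = \left(- \frac{1}{5}\right) \left(-6\right) = \frac{6}{5} \approx 1.2$)
$j{\left(S,F \right)} = \left(-13 + F\right) \left(S + 2 S^{3}\right)$ ($j{\left(S,F \right)} = \left(S + S S \left(S + S\right)\right) \left(-13 + F\right) = \left(S + S S 2 S\right) \left(-13 + F\right) = \left(S + 2 S^{3}\right) \left(-13 + F\right) = \left(-13 + F\right) \left(S + 2 S^{3}\right)$)
$j{\left(v,11 - 15 \right)} 174 = \frac{6 \left(-13 + \left(11 - 15\right) - 26 \left(\frac{6}{5}\right)^{2} + 2 \left(11 - 15\right) \left(\frac{6}{5}\right)^{2}\right)}{5} \cdot 174 = \frac{6 \left(-13 + \left(11 - 15\right) - \frac{936}{25} + 2 \left(11 - 15\right) \frac{36}{25}\right)}{5} \cdot 174 = \frac{6 \left(-13 - 4 - \frac{936}{25} + 2 \left(-4\right) \frac{36}{25}\right)}{5} \cdot 174 = \frac{6 \left(-13 - 4 - \frac{936}{25} - \frac{288}{25}\right)}{5} \cdot 174 = \frac{6}{5} \left(- \frac{1649}{25}\right) 174 = \left(- \frac{9894}{125}\right) 174 = - \frac{1721556}{125}$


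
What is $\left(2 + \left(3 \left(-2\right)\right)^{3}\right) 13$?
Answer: $-2782$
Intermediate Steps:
$\left(2 + \left(3 \left(-2\right)\right)^{3}\right) 13 = \left(2 + \left(-6\right)^{3}\right) 13 = \left(2 - 216\right) 13 = \left(-214\right) 13 = -2782$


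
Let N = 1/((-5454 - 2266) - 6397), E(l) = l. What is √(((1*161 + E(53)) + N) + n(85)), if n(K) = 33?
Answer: √49224539066/14117 ≈ 15.716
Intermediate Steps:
N = -1/14117 (N = 1/(-7720 - 6397) = 1/(-14117) = -1/14117 ≈ -7.0837e-5)
√(((1*161 + E(53)) + N) + n(85)) = √(((1*161 + 53) - 1/14117) + 33) = √(((161 + 53) - 1/14117) + 33) = √((214 - 1/14117) + 33) = √(3021037/14117 + 33) = √(3486898/14117) = √49224539066/14117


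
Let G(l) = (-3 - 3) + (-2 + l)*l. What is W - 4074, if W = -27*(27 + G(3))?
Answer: -4722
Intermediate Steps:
G(l) = -6 + l*(-2 + l)
W = -648 (W = -27*(27 + (-6 + 3² - 2*3)) = -27*(27 + (-6 + 9 - 6)) = -27*(27 - 3) = -27*24 = -648)
W - 4074 = -648 - 4074 = -4722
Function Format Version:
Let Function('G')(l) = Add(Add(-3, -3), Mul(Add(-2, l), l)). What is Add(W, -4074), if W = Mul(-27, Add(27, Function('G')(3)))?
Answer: -4722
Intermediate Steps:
Function('G')(l) = Add(-6, Mul(l, Add(-2, l)))
W = -648 (W = Mul(-27, Add(27, Add(-6, Pow(3, 2), Mul(-2, 3)))) = Mul(-27, Add(27, Add(-6, 9, -6))) = Mul(-27, Add(27, -3)) = Mul(-27, 24) = -648)
Add(W, -4074) = Add(-648, -4074) = -4722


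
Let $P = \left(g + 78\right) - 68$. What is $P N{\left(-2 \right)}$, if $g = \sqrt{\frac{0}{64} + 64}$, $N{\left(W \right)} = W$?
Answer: $-36$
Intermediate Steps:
$g = 8$ ($g = \sqrt{0 \cdot \frac{1}{64} + 64} = \sqrt{0 + 64} = \sqrt{64} = 8$)
$P = 18$ ($P = \left(8 + 78\right) - 68 = 86 - 68 = 18$)
$P N{\left(-2 \right)} = 18 \left(-2\right) = -36$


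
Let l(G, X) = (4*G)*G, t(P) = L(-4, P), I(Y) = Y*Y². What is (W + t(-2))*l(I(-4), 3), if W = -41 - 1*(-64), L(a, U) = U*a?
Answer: 507904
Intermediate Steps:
I(Y) = Y³
W = 23 (W = -41 + 64 = 23)
t(P) = -4*P (t(P) = P*(-4) = -4*P)
l(G, X) = 4*G²
(W + t(-2))*l(I(-4), 3) = (23 - 4*(-2))*(4*((-4)³)²) = (23 + 8)*(4*(-64)²) = 31*(4*4096) = 31*16384 = 507904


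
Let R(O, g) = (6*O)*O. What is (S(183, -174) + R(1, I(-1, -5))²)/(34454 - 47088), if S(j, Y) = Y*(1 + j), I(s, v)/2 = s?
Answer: 15990/6317 ≈ 2.5313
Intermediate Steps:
I(s, v) = 2*s
R(O, g) = 6*O²
(S(183, -174) + R(1, I(-1, -5))²)/(34454 - 47088) = (-174*(1 + 183) + (6*1²)²)/(34454 - 47088) = (-174*184 + (6*1)²)/(-12634) = (-32016 + 6²)*(-1/12634) = (-32016 + 36)*(-1/12634) = -31980*(-1/12634) = 15990/6317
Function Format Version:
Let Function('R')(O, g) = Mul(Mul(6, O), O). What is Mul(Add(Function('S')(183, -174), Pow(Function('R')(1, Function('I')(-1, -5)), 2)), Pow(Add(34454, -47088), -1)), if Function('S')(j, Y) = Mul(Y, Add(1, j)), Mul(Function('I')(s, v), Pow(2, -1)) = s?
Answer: Rational(15990, 6317) ≈ 2.5313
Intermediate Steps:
Function('I')(s, v) = Mul(2, s)
Function('R')(O, g) = Mul(6, Pow(O, 2))
Mul(Add(Function('S')(183, -174), Pow(Function('R')(1, Function('I')(-1, -5)), 2)), Pow(Add(34454, -47088), -1)) = Mul(Add(Mul(-174, Add(1, 183)), Pow(Mul(6, Pow(1, 2)), 2)), Pow(Add(34454, -47088), -1)) = Mul(Add(Mul(-174, 184), Pow(Mul(6, 1), 2)), Pow(-12634, -1)) = Mul(Add(-32016, Pow(6, 2)), Rational(-1, 12634)) = Mul(Add(-32016, 36), Rational(-1, 12634)) = Mul(-31980, Rational(-1, 12634)) = Rational(15990, 6317)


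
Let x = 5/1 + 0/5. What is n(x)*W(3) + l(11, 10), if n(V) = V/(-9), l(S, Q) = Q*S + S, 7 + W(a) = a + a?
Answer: 1094/9 ≈ 121.56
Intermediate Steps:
W(a) = -7 + 2*a (W(a) = -7 + (a + a) = -7 + 2*a)
l(S, Q) = S + Q*S
x = 5 (x = 5*1 + 0*(1/5) = 5 + 0 = 5)
n(V) = -V/9 (n(V) = V*(-1/9) = -V/9)
n(x)*W(3) + l(11, 10) = (-1/9*5)*(-7 + 2*3) + 11*(1 + 10) = -5*(-7 + 6)/9 + 11*11 = -5/9*(-1) + 121 = 5/9 + 121 = 1094/9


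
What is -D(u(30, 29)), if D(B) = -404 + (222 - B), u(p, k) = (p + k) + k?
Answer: 270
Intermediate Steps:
u(p, k) = p + 2*k (u(p, k) = (k + p) + k = p + 2*k)
D(B) = -182 - B
-D(u(30, 29)) = -(-182 - (30 + 2*29)) = -(-182 - (30 + 58)) = -(-182 - 1*88) = -(-182 - 88) = -1*(-270) = 270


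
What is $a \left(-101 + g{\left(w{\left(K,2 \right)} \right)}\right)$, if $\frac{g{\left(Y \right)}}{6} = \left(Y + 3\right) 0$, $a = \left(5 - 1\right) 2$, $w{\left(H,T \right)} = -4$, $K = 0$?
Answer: $-808$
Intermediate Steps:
$a = 8$ ($a = 4 \cdot 2 = 8$)
$g{\left(Y \right)} = 0$ ($g{\left(Y \right)} = 6 \left(Y + 3\right) 0 = 6 \left(3 + Y\right) 0 = 6 \cdot 0 = 0$)
$a \left(-101 + g{\left(w{\left(K,2 \right)} \right)}\right) = 8 \left(-101 + 0\right) = 8 \left(-101\right) = -808$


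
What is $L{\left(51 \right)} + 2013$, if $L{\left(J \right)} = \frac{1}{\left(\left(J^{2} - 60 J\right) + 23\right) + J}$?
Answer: $\frac{775004}{385} \approx 2013.0$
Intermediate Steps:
$L{\left(J \right)} = \frac{1}{23 + J^{2} - 59 J}$ ($L{\left(J \right)} = \frac{1}{\left(23 + J^{2} - 60 J\right) + J} = \frac{1}{23 + J^{2} - 59 J}$)
$L{\left(51 \right)} + 2013 = \frac{1}{23 + 51^{2} - 3009} + 2013 = \frac{1}{23 + 2601 - 3009} + 2013 = \frac{1}{-385} + 2013 = - \frac{1}{385} + 2013 = \frac{775004}{385}$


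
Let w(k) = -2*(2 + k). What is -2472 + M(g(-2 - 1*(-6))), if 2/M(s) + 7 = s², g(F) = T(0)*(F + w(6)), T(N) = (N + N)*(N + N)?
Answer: -17306/7 ≈ -2472.3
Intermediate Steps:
T(N) = 4*N² (T(N) = (2*N)*(2*N) = 4*N²)
w(k) = -4 - 2*k
g(F) = 0 (g(F) = (4*0²)*(F + (-4 - 2*6)) = (4*0)*(F + (-4 - 12)) = 0*(F - 16) = 0*(-16 + F) = 0)
M(s) = 2/(-7 + s²)
-2472 + M(g(-2 - 1*(-6))) = -2472 + 2/(-7 + 0²) = -2472 + 2/(-7 + 0) = -2472 + 2/(-7) = -2472 + 2*(-⅐) = -2472 - 2/7 = -17306/7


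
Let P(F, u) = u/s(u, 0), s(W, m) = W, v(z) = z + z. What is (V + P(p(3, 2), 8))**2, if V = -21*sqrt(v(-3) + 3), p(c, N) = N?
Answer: (1 - 21*I*sqrt(3))**2 ≈ -1322.0 - 72.746*I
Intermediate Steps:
v(z) = 2*z
P(F, u) = 1 (P(F, u) = u/u = 1)
V = -21*I*sqrt(3) (V = -21*sqrt(2*(-3) + 3) = -21*sqrt(-6 + 3) = -21*I*sqrt(3) ≈ -36.373*I)
(V + P(p(3, 2), 8))**2 = (-21*I*sqrt(3) + 1)**2 = (1 - 21*I*sqrt(3))**2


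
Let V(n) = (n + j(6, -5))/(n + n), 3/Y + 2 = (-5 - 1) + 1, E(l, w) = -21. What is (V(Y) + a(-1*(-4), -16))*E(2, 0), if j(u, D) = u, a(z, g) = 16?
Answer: -399/2 ≈ -199.50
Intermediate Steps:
Y = -3/7 (Y = 3/(-2 + ((-5 - 1) + 1)) = 3/(-2 + (-6 + 1)) = 3/(-2 - 5) = 3/(-7) = 3*(-⅐) = -3/7 ≈ -0.42857)
V(n) = (6 + n)/(2*n) (V(n) = (n + 6)/(n + n) = (6 + n)/((2*n)) = (6 + n)*(1/(2*n)) = (6 + n)/(2*n))
(V(Y) + a(-1*(-4), -16))*E(2, 0) = ((6 - 3/7)/(2*(-3/7)) + 16)*(-21) = ((½)*(-7/3)*(39/7) + 16)*(-21) = (-13/2 + 16)*(-21) = (19/2)*(-21) = -399/2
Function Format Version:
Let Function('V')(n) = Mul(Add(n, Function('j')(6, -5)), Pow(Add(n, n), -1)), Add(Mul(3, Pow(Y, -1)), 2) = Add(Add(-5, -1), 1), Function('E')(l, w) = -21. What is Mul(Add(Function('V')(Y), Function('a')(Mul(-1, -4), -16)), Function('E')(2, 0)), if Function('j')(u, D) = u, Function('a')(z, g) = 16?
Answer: Rational(-399, 2) ≈ -199.50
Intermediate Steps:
Y = Rational(-3, 7) (Y = Mul(3, Pow(Add(-2, Add(Add(-5, -1), 1)), -1)) = Mul(3, Pow(Add(-2, Add(-6, 1)), -1)) = Mul(3, Pow(Add(-2, -5), -1)) = Mul(3, Pow(-7, -1)) = Mul(3, Rational(-1, 7)) = Rational(-3, 7) ≈ -0.42857)
Function('V')(n) = Mul(Rational(1, 2), Pow(n, -1), Add(6, n)) (Function('V')(n) = Mul(Add(n, 6), Pow(Add(n, n), -1)) = Mul(Add(6, n), Pow(Mul(2, n), -1)) = Mul(Add(6, n), Mul(Rational(1, 2), Pow(n, -1))) = Mul(Rational(1, 2), Pow(n, -1), Add(6, n)))
Mul(Add(Function('V')(Y), Function('a')(Mul(-1, -4), -16)), Function('E')(2, 0)) = Mul(Add(Mul(Rational(1, 2), Pow(Rational(-3, 7), -1), Add(6, Rational(-3, 7))), 16), -21) = Mul(Add(Mul(Rational(1, 2), Rational(-7, 3), Rational(39, 7)), 16), -21) = Mul(Add(Rational(-13, 2), 16), -21) = Mul(Rational(19, 2), -21) = Rational(-399, 2)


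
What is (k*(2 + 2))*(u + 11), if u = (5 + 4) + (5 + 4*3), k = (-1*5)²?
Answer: 3700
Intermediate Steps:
k = 25 (k = (-5)² = 25)
u = 26 (u = 9 + (5 + 12) = 9 + 17 = 26)
(k*(2 + 2))*(u + 11) = (25*(2 + 2))*(26 + 11) = (25*4)*37 = 100*37 = 3700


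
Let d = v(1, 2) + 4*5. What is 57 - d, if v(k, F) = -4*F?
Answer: 45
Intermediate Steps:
d = 12 (d = -4*2 + 4*5 = -8 + 20 = 12)
57 - d = 57 - 1*12 = 57 - 12 = 45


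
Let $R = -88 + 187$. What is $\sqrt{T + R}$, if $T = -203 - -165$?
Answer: $\sqrt{61} \approx 7.8102$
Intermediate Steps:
$R = 99$
$T = -38$ ($T = -203 + 165 = -38$)
$\sqrt{T + R} = \sqrt{-38 + 99} = \sqrt{61}$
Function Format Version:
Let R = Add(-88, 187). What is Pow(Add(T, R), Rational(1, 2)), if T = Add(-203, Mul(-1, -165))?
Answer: Pow(61, Rational(1, 2)) ≈ 7.8102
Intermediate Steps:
R = 99
T = -38 (T = Add(-203, 165) = -38)
Pow(Add(T, R), Rational(1, 2)) = Pow(Add(-38, 99), Rational(1, 2)) = Pow(61, Rational(1, 2))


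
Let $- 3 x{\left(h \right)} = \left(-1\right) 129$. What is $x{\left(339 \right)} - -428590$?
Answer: $428633$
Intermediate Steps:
$x{\left(h \right)} = 43$ ($x{\left(h \right)} = - \frac{\left(-1\right) 129}{3} = \left(- \frac{1}{3}\right) \left(-129\right) = 43$)
$x{\left(339 \right)} - -428590 = 43 - -428590 = 43 + 428590 = 428633$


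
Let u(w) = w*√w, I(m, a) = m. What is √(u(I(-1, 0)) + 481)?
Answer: √(481 - I) ≈ 21.932 - 0.0228*I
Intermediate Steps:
u(w) = w^(3/2)
√(u(I(-1, 0)) + 481) = √((-1)^(3/2) + 481) = √(-I + 481) = √(481 - I)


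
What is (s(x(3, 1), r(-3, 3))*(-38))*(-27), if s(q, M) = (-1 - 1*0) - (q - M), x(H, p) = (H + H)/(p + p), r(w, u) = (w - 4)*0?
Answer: -4104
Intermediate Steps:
r(w, u) = 0 (r(w, u) = (-4 + w)*0 = 0)
x(H, p) = H/p (x(H, p) = (2*H)/((2*p)) = (2*H)*(1/(2*p)) = H/p)
s(q, M) = -1 + M - q (s(q, M) = (-1 + 0) + (M - q) = -1 + (M - q) = -1 + M - q)
(s(x(3, 1), r(-3, 3))*(-38))*(-27) = ((-1 + 0 - 3/1)*(-38))*(-27) = ((-1 + 0 - 3)*(-38))*(-27) = -4*(-38)*(-27) = 152*(-27) = -4104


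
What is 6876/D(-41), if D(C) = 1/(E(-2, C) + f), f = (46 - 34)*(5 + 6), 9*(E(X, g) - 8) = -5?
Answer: 958820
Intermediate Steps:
E(X, g) = 67/9 (E(X, g) = 8 + (⅑)*(-5) = 8 - 5/9 = 67/9)
f = 132 (f = 12*11 = 132)
D(C) = 9/1255 (D(C) = 1/(67/9 + 132) = 1/(1255/9) = 9/1255)
6876/D(-41) = 6876/(9/1255) = 6876*(1255/9) = 958820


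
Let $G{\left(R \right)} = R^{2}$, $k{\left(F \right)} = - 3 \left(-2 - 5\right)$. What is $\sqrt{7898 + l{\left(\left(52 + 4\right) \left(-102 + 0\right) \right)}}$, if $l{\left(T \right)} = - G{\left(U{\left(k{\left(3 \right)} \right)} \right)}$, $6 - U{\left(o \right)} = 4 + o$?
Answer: $\sqrt{7537} \approx 86.816$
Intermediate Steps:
$k{\left(F \right)} = 21$ ($k{\left(F \right)} = \left(-3\right) \left(-7\right) = 21$)
$U{\left(o \right)} = 2 - o$ ($U{\left(o \right)} = 6 - \left(4 + o\right) = 2 - o$)
$l{\left(T \right)} = -361$ ($l{\left(T \right)} = - \left(2 - 21\right)^{2} = - \left(-19\right)^{2} = \left(-1\right) 361 = -361$)
$\sqrt{7898 + l{\left(\left(52 + 4\right) \left(-102 + 0\right) \right)}} = \sqrt{7898 - 361} = \sqrt{7537}$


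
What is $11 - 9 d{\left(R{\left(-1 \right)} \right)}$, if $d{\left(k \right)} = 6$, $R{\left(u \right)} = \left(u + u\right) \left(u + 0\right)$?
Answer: $-43$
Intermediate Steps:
$R{\left(u \right)} = 2 u^{2}$ ($R{\left(u \right)} = 2 u u = 2 u^{2}$)
$11 - 9 d{\left(R{\left(-1 \right)} \right)} = 11 - 54 = -43$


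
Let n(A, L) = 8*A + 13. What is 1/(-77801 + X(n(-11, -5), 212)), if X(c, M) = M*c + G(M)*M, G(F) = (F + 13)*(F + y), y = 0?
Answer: 1/10018699 ≈ 9.9813e-8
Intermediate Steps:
n(A, L) = 13 + 8*A
G(F) = F*(13 + F) (G(F) = (F + 13)*(F + 0) = (13 + F)*F = F*(13 + F))
X(c, M) = M*c + M**2*(13 + M) (X(c, M) = M*c + (M*(13 + M))*M = M*c + M**2*(13 + M))
1/(-77801 + X(n(-11, -5), 212)) = 1/(-77801 + 212*((13 + 8*(-11)) + 212**2 + 13*212)) = 1/(-77801 + 212*((13 - 88) + 44944 + 2756)) = 1/(-77801 + 212*(-75 + 44944 + 2756)) = 1/(-77801 + 212*47625) = 1/(-77801 + 10096500) = 1/10018699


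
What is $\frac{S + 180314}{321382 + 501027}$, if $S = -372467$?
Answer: $- \frac{192153}{822409} \approx -0.23365$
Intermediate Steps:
$\frac{S + 180314}{321382 + 501027} = \frac{-372467 + 180314}{321382 + 501027} = - \frac{192153}{822409}$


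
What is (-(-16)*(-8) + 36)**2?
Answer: 8464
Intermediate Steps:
(-(-16)*(-8) + 36)**2 = (-1*128 + 36)**2 = (-128 + 36)**2 = (-92)**2 = 8464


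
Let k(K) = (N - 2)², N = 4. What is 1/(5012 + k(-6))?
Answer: 1/5016 ≈ 0.00019936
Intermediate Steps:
k(K) = 4 (k(K) = (4 - 2)² = 2² = 4)
1/(5012 + k(-6)) = 1/(5012 + 4) = 1/5016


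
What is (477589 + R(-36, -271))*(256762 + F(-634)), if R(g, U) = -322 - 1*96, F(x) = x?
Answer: 122216853888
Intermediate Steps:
R(g, U) = -418 (R(g, U) = -322 - 96 = -418)
(477589 + R(-36, -271))*(256762 + F(-634)) = (477589 - 418)*(256762 - 634) = 477171*256128 = 122216853888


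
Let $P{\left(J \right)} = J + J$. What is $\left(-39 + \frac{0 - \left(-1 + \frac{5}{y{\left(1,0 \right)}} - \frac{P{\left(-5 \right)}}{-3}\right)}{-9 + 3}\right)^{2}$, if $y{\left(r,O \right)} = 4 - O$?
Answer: $\frac{8094025}{5184} \approx 1561.3$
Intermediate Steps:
$P{\left(J \right)} = 2 J$
$\left(-39 + \frac{0 - \left(-1 + \frac{5}{y{\left(1,0 \right)}} - \frac{P{\left(-5 \right)}}{-3}\right)}{-9 + 3}\right)^{2} = \left(-39 + \frac{0 - \left(-1 + \frac{5}{4 - 0} - \frac{2 \left(-5\right)}{-3}\right)}{-9 + 3}\right)^{2} = \left(-39 + \frac{0 + \left(\left(\left(-10\right) \left(- \frac{1}{3}\right) - \frac{5}{4 + 0}\right) + 1\right)}{-6}\right)^{2} = \left(-39 + \left(0 + \left(\left(\frac{10}{3} - \frac{5}{4}\right) + 1\right)\right) \left(- \frac{1}{6}\right)\right)^{2} = \left(-39 + \left(0 + \left(\frac{25}{12} + 1\right)\right) \left(- \frac{1}{6}\right)\right)^{2} = \left(-39 + \left(0 + \frac{37}{12}\right) \left(- \frac{1}{6}\right)\right)^{2} = \left(-39 + \frac{37}{12} \left(- \frac{1}{6}\right)\right)^{2} = \left(-39 - \frac{37}{72}\right)^{2} = \left(- \frac{2845}{72}\right)^{2} = \frac{8094025}{5184}$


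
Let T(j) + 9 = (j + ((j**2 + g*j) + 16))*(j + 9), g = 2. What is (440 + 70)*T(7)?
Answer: 697170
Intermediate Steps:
T(j) = -9 + (9 + j)*(16 + j**2 + 3*j) (T(j) = -9 + (j + ((j**2 + 2*j) + 16))*(j + 9) = -9 + (j + (16 + j**2 + 2*j))*(9 + j) = -9 + (16 + j**2 + 3*j)*(9 + j) = -9 + (9 + j)*(16 + j**2 + 3*j))
(440 + 70)*T(7) = (440 + 70)*(135 + 7**3 + 12*7**2 + 43*7) = 510*(135 + 343 + 12*49 + 301) = 510*(135 + 343 + 588 + 301) = 510*1367 = 697170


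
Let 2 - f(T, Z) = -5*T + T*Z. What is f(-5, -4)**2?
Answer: 1849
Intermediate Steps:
f(T, Z) = 2 + 5*T - T*Z (f(T, Z) = 2 - (-5*T + T*Z) = 2 + (5*T - T*Z) = 2 + 5*T - T*Z)
f(-5, -4)**2 = (2 + 5*(-5) - 1*(-5)*(-4))**2 = (2 - 25 - 20)**2 = (-43)**2 = 1849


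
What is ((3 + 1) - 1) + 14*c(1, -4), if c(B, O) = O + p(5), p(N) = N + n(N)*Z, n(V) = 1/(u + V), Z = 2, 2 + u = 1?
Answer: 24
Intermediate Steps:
u = -1 (u = -2 + 1 = -1)
n(V) = 1/(-1 + V)
p(N) = N + 2/(-1 + N)
c(B, O) = 11/2 + O (c(B, O) = O + (2 + 5*(-1 + 5))/(-1 + 5) = O + (2 + 5*4)/4 = O + (2 + 20)/4 = O + (1/4)*22 = O + 11/2 = 11/2 + O)
((3 + 1) - 1) + 14*c(1, -4) = ((3 + 1) - 1) + 14*(11/2 - 4) = (4 - 1) + 14*(3/2) = 3 + 21 = 24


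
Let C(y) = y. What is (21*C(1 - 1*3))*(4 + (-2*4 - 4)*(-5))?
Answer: -2688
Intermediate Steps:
(21*C(1 - 1*3))*(4 + (-2*4 - 4)*(-5)) = (21*(1 - 1*3))*(4 + (-2*4 - 4)*(-5)) = (21*(1 - 3))*(4 + (-8 - 4)*(-5)) = (21*(-2))*(4 - 12*(-5)) = -42*(4 + 60) = -42*64 = -2688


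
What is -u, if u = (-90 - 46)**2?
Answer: -18496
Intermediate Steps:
u = 18496 (u = (-136)**2 = 18496)
-u = -1*18496 = -18496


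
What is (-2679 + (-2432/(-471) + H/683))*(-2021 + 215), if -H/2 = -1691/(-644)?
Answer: 11909733330209/2466313 ≈ 4.8290e+6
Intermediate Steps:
H = -1691/322 (H = -(-3382)/(-644) = -(-3382)*(-1)/644 = -2*1691/644 = -1691/322 ≈ -5.2516)
(-2679 + (-2432/(-471) + H/683))*(-2021 + 215) = (-2679 + (-2432/(-471) - 1691/322/683))*(-2021 + 215) = (-2679 + (-2432*(-1/471) - 1691/322*1/683))*(-1806) = (-2679 + (2432/471 - 1691/219926))*(-1806) = (-2679 + 534063571/103585146)*(-1806) = -276970542563/103585146*(-1806) = 11909733330209/2466313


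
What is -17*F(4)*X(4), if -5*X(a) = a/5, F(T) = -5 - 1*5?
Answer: -136/5 ≈ -27.200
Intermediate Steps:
F(T) = -10 (F(T) = -5 - 5 = -10)
X(a) = -a/25 (X(a) = -a/(5*5) = -a/25)
-17*F(4)*X(4) = -(-170)*(-1/25*4) = -(-170)*(-4)/25 = -17*8/5 = -136/5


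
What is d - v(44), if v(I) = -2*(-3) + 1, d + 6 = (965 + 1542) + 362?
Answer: 2856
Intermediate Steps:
d = 2863 (d = -6 + ((965 + 1542) + 362) = -6 + (2507 + 362) = -6 + 2869 = 2863)
v(I) = 7 (v(I) = 6 + 1 = 7)
d - v(44) = 2863 - 1*7 = 2863 - 7 = 2856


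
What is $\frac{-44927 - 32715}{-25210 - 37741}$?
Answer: $\frac{77642}{62951} \approx 1.2334$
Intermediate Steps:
$\frac{-44927 - 32715}{-25210 - 37741} = - \frac{77642}{-62951} = \left(-77642\right) \left(- \frac{1}{62951}\right) = \frac{77642}{62951}$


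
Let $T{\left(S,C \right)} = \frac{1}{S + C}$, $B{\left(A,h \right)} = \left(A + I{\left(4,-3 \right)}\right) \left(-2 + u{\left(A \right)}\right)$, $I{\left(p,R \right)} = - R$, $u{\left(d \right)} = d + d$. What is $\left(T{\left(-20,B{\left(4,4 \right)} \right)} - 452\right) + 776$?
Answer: $\frac{7129}{22} \approx 324.05$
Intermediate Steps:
$u{\left(d \right)} = 2 d$
$B{\left(A,h \right)} = \left(-2 + 2 A\right) \left(3 + A\right)$ ($B{\left(A,h \right)} = \left(A - -3\right) \left(-2 + 2 A\right) = \left(A + 3\right) \left(-2 + 2 A\right) = \left(3 + A\right) \left(-2 + 2 A\right) = \left(-2 + 2 A\right) \left(3 + A\right)$)
$T{\left(S,C \right)} = \frac{1}{C + S}$
$\left(T{\left(-20,B{\left(4,4 \right)} \right)} - 452\right) + 776 = \left(\frac{1}{\left(-6 + 2 \cdot 4^{2} + 4 \cdot 4\right) - 20} - 452\right) + 776 = \left(\frac{1}{\left(-6 + 2 \cdot 16 + 16\right) - 20} - 452\right) + 776 = \left(\frac{1}{\left(-6 + 32 + 16\right) - 20} - 452\right) + 776 = \left(\frac{1}{42 - 20} - 452\right) + 776 = \left(\frac{1}{22} - 452\right) + 776 = - \frac{9943}{22} + 776 = \frac{7129}{22}$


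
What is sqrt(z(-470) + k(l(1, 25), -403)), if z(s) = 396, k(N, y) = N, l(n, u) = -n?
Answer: sqrt(395) ≈ 19.875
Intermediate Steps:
sqrt(z(-470) + k(l(1, 25), -403)) = sqrt(396 - 1*1) = sqrt(396 - 1) = sqrt(395)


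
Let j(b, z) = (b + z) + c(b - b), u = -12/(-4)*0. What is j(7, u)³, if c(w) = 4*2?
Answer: 3375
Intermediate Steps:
c(w) = 8
u = 0 (u = -12*(-1)/4*0 = -3*(-1)*0 = 3*0 = 0)
j(b, z) = 8 + b + z (j(b, z) = (b + z) + 8 = 8 + b + z)
j(7, u)³ = (8 + 7 + 0)³ = 15³ = 3375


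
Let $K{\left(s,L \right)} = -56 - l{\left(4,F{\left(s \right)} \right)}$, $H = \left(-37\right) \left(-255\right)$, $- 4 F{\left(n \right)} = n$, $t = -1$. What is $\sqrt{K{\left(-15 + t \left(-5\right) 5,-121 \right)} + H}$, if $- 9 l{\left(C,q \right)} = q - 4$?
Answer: $\frac{\sqrt{337618}}{6} \approx 96.842$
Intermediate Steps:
$F{\left(n \right)} = - \frac{n}{4}$
$l{\left(C,q \right)} = \frac{4}{9} - \frac{q}{9}$ ($l{\left(C,q \right)} = - \frac{q - 4}{9} = - \frac{-4 + q}{9} = \frac{4}{9} - \frac{q}{9}$)
$H = 9435$
$K{\left(s,L \right)} = - \frac{508}{9} - \frac{s}{36}$ ($K{\left(s,L \right)} = -56 - \left(\frac{4}{9} - \frac{\left(- \frac{1}{4}\right) s}{9}\right) = -56 - \left(\frac{4}{9} + \frac{s}{36}\right) = - \frac{508}{9} - \frac{s}{36}$)
$\sqrt{K{\left(-15 + t \left(-5\right) 5,-121 \right)} + H} = \sqrt{\left(- \frac{508}{9} - \frac{-15 + \left(-1\right) \left(-5\right) 5}{36}\right) + 9435} = \sqrt{\left(- \frac{508}{9} - \frac{-15 + 5 \cdot 5}{36}\right) + 9435} = \sqrt{\left(- \frac{508}{9} - \frac{-15 + 25}{36}\right) + 9435} = \sqrt{\left(- \frac{508}{9} - \frac{5}{18}\right) + 9435} = \sqrt{- \frac{1021}{18} + 9435} = \sqrt{\frac{168809}{18}} = \frac{\sqrt{337618}}{6}$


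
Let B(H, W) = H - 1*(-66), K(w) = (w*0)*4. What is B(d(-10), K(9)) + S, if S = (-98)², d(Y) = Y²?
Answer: 9770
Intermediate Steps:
K(w) = 0 (K(w) = 0*4 = 0)
B(H, W) = 66 + H (B(H, W) = H + 66 = 66 + H)
S = 9604
B(d(-10), K(9)) + S = (66 + (-10)²) + 9604 = (66 + 100) + 9604 = 166 + 9604 = 9770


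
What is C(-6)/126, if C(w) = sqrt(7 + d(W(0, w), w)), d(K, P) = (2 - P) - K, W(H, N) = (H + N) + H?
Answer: sqrt(21)/126 ≈ 0.036370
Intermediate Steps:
W(H, N) = N + 2*H
d(K, P) = 2 - K - P
C(w) = sqrt(9 - 2*w) (C(w) = sqrt(7 + (2 - (w + 2*0) - w)) = sqrt(7 + (2 - (w + 0) - w)) = sqrt(7 + (2 - w - w)) = sqrt(7 + (2 - 2*w)) = sqrt(9 - 2*w))
C(-6)/126 = sqrt(9 - 2*(-6))/126 = sqrt(9 + 12)*(1/126) = sqrt(21)*(1/126) = sqrt(21)/126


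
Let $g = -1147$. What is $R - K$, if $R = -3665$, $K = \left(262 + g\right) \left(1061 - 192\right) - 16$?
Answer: $765416$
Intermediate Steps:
$K = -769081$ ($K = \left(262 - 1147\right) \left(1061 - 192\right) - 16 = \left(-885\right) 869 + \left(-962 + 946\right) = -769065 - 16 = -769081$)
$R - K = -3665 - -769081 = -3665 + 769081 = 765416$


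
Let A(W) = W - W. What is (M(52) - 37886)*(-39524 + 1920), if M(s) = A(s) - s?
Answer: 1426620552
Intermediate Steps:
A(W) = 0
M(s) = -s (M(s) = 0 - s = -s)
(M(52) - 37886)*(-39524 + 1920) = (-1*52 - 37886)*(-39524 + 1920) = (-52 - 37886)*(-37604) = -37938*(-37604) = 1426620552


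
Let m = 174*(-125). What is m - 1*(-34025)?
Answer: 12275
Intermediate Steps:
m = -21750
m - 1*(-34025) = -21750 - 1*(-34025) = -21750 + 34025 = 12275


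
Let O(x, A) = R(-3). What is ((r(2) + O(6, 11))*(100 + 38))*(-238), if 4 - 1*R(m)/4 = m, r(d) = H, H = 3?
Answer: -1018164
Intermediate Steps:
r(d) = 3
R(m) = 16 - 4*m
O(x, A) = 28 (O(x, A) = 16 - 4*(-3) = 16 + 12 = 28)
((r(2) + O(6, 11))*(100 + 38))*(-238) = ((3 + 28)*(100 + 38))*(-238) = (31*138)*(-238) = 4278*(-238) = -1018164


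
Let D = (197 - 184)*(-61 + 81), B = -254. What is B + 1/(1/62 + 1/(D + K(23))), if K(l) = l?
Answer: -70084/345 ≈ -203.14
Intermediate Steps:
D = 260 (D = 13*20 = 260)
B + 1/(1/62 + 1/(D + K(23))) = -254 + 1/(1/62 + 1/(260 + 23)) = -254 + 1/(1/62 + 1/283) = -254 + 1/(345/17546) = -254 + 17546/345 = -70084/345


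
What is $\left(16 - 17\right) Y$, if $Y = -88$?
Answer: $88$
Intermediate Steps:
$\left(16 - 17\right) Y = \left(16 - 17\right) \left(-88\right) = \left(-1\right) \left(-88\right) = 88$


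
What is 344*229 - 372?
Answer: 78404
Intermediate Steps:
344*229 - 372 = 78776 - 372 = 78404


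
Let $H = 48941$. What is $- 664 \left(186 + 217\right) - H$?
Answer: $-316533$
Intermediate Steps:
$- 664 \left(186 + 217\right) - H = - 664 \left(186 + 217\right) - 48941 = \left(-664\right) 403 - 48941 = -267592 - 48941 = -316533$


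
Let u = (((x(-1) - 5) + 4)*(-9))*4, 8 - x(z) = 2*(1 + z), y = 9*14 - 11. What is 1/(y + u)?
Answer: -1/137 ≈ -0.0072993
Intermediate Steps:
y = 115 (y = 126 - 11 = 115)
x(z) = 6 - 2*z (x(z) = 8 - 2*(1 + z) = 8 - (2 + 2*z) = 8 + (-2 - 2*z) = 6 - 2*z)
u = -252 (u = ((((6 - 2*(-1)) - 5) + 4)*(-9))*4 = ((((6 + 2) - 5) + 4)*(-9))*4 = (((8 - 5) + 4)*(-9))*4 = ((3 + 4)*(-9))*4 = (7*(-9))*4 = -63*4 = -252)
1/(y + u) = 1/(115 - 252) = 1/(-137) = -1/137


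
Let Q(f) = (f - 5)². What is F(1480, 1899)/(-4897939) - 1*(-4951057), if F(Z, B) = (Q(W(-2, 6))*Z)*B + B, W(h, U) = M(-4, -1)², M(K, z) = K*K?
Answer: 24072909599104/4897939 ≈ 4.9149e+6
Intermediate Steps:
M(K, z) = K²
W(h, U) = 256 (W(h, U) = ((-4)²)² = 16² = 256)
Q(f) = (-5 + f)²
F(Z, B) = B + 63001*B*Z (F(Z, B) = ((-5 + 256)²*Z)*B + B = (251²*Z)*B + B = (63001*Z)*B + B = 63001*B*Z + B = B + 63001*B*Z)
F(1480, 1899)/(-4897939) - 1*(-4951057) = (1899*(1 + 63001*1480))/(-4897939) - 1*(-4951057) = (1899*(1 + 93241480))*(-1/4897939) + 4951057 = (1899*93241481)*(-1/4897939) + 4951057 = 177065572419*(-1/4897939) + 4951057 = -177065572419/4897939 + 4951057 = 24072909599104/4897939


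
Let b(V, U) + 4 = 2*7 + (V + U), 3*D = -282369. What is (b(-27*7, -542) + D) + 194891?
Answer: 100047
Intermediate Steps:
D = -94123 (D = (⅓)*(-282369) = -94123)
b(V, U) = 10 + U + V (b(V, U) = -4 + (2*7 + (V + U)) = -4 + (14 + (U + V)) = -4 + (14 + U + V) = 10 + U + V)
(b(-27*7, -542) + D) + 194891 = ((10 - 542 - 27*7) - 94123) + 194891 = ((10 - 542 - 189) - 94123) + 194891 = (-721 - 94123) + 194891 = -94844 + 194891 = 100047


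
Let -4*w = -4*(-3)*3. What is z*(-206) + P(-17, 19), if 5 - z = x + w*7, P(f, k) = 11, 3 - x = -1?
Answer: -13173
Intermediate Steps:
x = 4 (x = 3 - 1*(-1) = 3 + 1 = 4)
w = -9 (w = -(-4*(-3))*3/4 = -3*3 = -¼*36 = -9)
z = 64 (z = 5 - (4 - 9*7) = 5 - (4 - 63) = 5 - 1*(-59) = 5 + 59 = 64)
z*(-206) + P(-17, 19) = 64*(-206) + 11 = -13184 + 11 = -13173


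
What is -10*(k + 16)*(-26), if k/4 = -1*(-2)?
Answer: 6240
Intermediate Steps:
k = 8 (k = 4*(-1*(-2)) = 4*2 = 8)
-10*(k + 16)*(-26) = -10*(8 + 16)*(-26) = -240*(-26) = -10*(-624) = 6240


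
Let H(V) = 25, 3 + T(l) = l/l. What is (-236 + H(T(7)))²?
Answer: 44521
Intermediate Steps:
T(l) = -2 (T(l) = -3 + l/l = -3 + 1 = -2)
(-236 + H(T(7)))² = (-236 + 25)² = (-211)² = 44521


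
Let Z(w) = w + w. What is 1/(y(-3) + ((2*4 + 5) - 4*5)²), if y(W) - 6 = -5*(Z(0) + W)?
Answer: 1/70 ≈ 0.014286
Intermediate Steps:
Z(w) = 2*w
y(W) = 6 - 5*W (y(W) = 6 - 5*(2*0 + W) = 6 - 5*(0 + W) = 6 - 5*W)
1/(y(-3) + ((2*4 + 5) - 4*5)²) = 1/((6 - 5*(-3)) + ((2*4 + 5) - 4*5)²) = 1/((6 + 15) + ((8 + 5) - 20)²) = 1/(21 + (13 - 20)²) = 1/(21 + (-7)²) = 1/(21 + 49) = 1/70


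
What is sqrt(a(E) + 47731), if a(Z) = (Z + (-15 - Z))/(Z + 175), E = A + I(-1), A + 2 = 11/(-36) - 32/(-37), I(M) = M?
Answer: sqrt(2521651000671511)/229849 ≈ 218.47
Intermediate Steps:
A = -1919/1332 (A = -2 + (11/(-36) - 32/(-37)) = -2 + (11*(-1/36) - 32*(-1/37)) = -2 + (-11/36 + 32/37) = -2 + 745/1332 = -1919/1332 ≈ -1.4407)
E = -3251/1332 (E = -1919/1332 - 1 = -3251/1332 ≈ -2.4407)
a(Z) = -15/(175 + Z)
sqrt(a(E) + 47731) = sqrt(-15/(175 - 3251/1332) + 47731) = sqrt(-15/229849/1332 + 47731) = sqrt(-15*1332/229849 + 47731) = sqrt(-19980/229849 + 47731) = sqrt(10970902639/229849) = sqrt(2521651000671511)/229849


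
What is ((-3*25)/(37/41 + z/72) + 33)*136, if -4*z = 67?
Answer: -84946008/7909 ≈ -10740.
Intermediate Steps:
z = -67/4 (z = -¼*67 = -67/4 ≈ -16.750)
((-3*25)/(37/41 + z/72) + 33)*136 = ((-3*25)/(37/41 - 67/4/72) + 33)*136 = (-75/(37*(1/41) - 67/4*1/72) + 33)*136 = (-75/(37/41 - 67/288) + 33)*136 = (-75/7909/11808 + 33)*136 = (-75*11808/7909 + 33)*136 = (-885600/7909 + 33)*136 = -624603/7909*136 = -84946008/7909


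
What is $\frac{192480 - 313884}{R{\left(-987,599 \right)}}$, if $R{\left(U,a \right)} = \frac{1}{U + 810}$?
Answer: $21488508$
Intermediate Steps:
$R{\left(U,a \right)} = \frac{1}{810 + U}$
$\frac{192480 - 313884}{R{\left(-987,599 \right)}} = \frac{192480 - 313884}{\frac{1}{810 - 987}} = - \frac{121404}{\frac{1}{-177}} = - \frac{121404}{- \frac{1}{177}} = \left(-121404\right) \left(-177\right) = 21488508$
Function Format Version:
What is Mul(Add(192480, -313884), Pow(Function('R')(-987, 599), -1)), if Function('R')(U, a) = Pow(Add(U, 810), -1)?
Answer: 21488508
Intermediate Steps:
Function('R')(U, a) = Pow(Add(810, U), -1)
Mul(Add(192480, -313884), Pow(Function('R')(-987, 599), -1)) = Mul(Add(192480, -313884), Pow(Pow(Add(810, -987), -1), -1)) = Mul(-121404, Pow(Pow(-177, -1), -1)) = Mul(-121404, Pow(Rational(-1, 177), -1)) = Mul(-121404, -177) = 21488508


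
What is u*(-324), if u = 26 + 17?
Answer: -13932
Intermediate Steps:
u = 43
u*(-324) = 43*(-324) = -13932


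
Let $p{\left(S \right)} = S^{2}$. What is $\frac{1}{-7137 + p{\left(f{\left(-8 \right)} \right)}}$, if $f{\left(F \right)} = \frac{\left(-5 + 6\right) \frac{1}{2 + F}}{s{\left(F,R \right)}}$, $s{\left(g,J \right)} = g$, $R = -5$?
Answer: $- \frac{2304}{16443647} \approx -0.00014011$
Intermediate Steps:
$f{\left(F \right)} = \frac{1}{F \left(2 + F\right)}$ ($f{\left(F \right)} = \frac{\left(-5 + 6\right) \frac{1}{2 + F}}{F} = \frac{1 \frac{1}{2 + F}}{F} = \frac{1}{\left(2 + F\right) F} = \frac{1}{F \left(2 + F\right)}$)
$\frac{1}{-7137 + p{\left(f{\left(-8 \right)} \right)}} = \frac{1}{-7137 + \left(\frac{1}{\left(-8\right) \left(2 - 8\right)}\right)^{2}} = \frac{1}{-7137 + \left(- \frac{1}{8 \left(-6\right)}\right)^{2}} = \frac{1}{-7137 + \left(\left(- \frac{1}{8}\right) \left(- \frac{1}{6}\right)\right)^{2}} = \frac{1}{-7137 + \left(\frac{1}{48}\right)^{2}} = \frac{1}{-7137 + \frac{1}{2304}} = \frac{1}{- \frac{16443647}{2304}} = - \frac{2304}{16443647}$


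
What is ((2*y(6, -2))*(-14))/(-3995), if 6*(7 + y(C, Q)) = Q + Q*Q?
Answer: -112/2397 ≈ -0.046725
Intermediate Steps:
y(C, Q) = -7 + Q/6 + Q²/6 (y(C, Q) = -7 + (Q + Q*Q)/6 = -7 + (Q + Q²)/6 = -7 + (Q/6 + Q²/6) = -7 + Q/6 + Q²/6)
((2*y(6, -2))*(-14))/(-3995) = ((2*(-7 + (⅙)*(-2) + (⅙)*(-2)²))*(-14))/(-3995) = ((2*(-7 - ⅓ + (⅙)*4))*(-14))*(-1/3995) = ((2*(-7 - ⅓ + ⅔))*(-14))*(-1/3995) = ((2*(-20/3))*(-14))*(-1/3995) = -40/3*(-14)*(-1/3995) = (560/3)*(-1/3995) = -112/2397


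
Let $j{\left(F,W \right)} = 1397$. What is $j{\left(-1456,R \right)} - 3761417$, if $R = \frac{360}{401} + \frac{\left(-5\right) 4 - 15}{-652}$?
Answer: $-3760020$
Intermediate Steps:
$R = \frac{248755}{261452}$ ($R = 360 \cdot \frac{1}{401} + \left(-20 - 15\right) \left(- \frac{1}{652}\right) = \frac{360}{401} - - \frac{35}{652} = \frac{360}{401} + \frac{35}{652} = \frac{248755}{261452} \approx 0.95144$)
$j{\left(-1456,R \right)} - 3761417 = 1397 - 3761417 = -3760020$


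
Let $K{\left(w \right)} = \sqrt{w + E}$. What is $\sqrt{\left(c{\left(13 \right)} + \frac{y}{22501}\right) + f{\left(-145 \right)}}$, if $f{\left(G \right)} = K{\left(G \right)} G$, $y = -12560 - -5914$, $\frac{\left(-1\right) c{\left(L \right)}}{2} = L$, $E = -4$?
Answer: $\frac{\sqrt{-13313211672 - 73412775145 i \sqrt{149}}}{22501} \approx 29.528 - 29.97 i$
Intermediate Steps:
$c{\left(L \right)} = - 2 L$
$y = -6646$ ($y = -12560 + 5914 = -6646$)
$K{\left(w \right)} = \sqrt{-4 + w}$ ($K{\left(w \right)} = \sqrt{w - 4} = \sqrt{-4 + w}$)
$f{\left(G \right)} = G \sqrt{-4 + G}$ ($f{\left(G \right)} = \sqrt{-4 + G} G = G \sqrt{-4 + G}$)
$\sqrt{\left(c{\left(13 \right)} + \frac{y}{22501}\right) + f{\left(-145 \right)}} = \sqrt{\left(\left(-2\right) 13 - \frac{6646}{22501}\right) - 145 \sqrt{-4 - 145}} = \sqrt{\left(-26 - \frac{6646}{22501}\right) - 145 \sqrt{-149}} = \sqrt{\left(-26 - \frac{6646}{22501}\right) - 145 i \sqrt{149}} = \sqrt{- \frac{591672}{22501} - 145 i \sqrt{149}}$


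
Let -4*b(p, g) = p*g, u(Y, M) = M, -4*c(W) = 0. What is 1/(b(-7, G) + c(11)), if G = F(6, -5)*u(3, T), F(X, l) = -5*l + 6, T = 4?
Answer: 1/217 ≈ 0.0046083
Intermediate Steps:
c(W) = 0 (c(W) = -¼*0 = 0)
F(X, l) = 6 - 5*l
G = 124 (G = (6 - 5*(-5))*4 = (6 + 25)*4 = 31*4 = 124)
b(p, g) = -g*p/4 (b(p, g) = -p*g/4 = -g*p/4)
1/(b(-7, G) + c(11)) = 1/(-¼*124*(-7) + 0) = 1/(217 + 0) = 1/217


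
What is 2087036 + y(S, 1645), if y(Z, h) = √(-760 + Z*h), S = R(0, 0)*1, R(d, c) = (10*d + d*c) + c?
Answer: 2087036 + 2*I*√190 ≈ 2.087e+6 + 27.568*I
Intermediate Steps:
R(d, c) = c + 10*d + c*d (R(d, c) = (10*d + c*d) + c = c + 10*d + c*d)
S = 0 (S = (0 + 10*0 + 0*0)*1 = (0 + 0 + 0)*1 = 0*1 = 0)
2087036 + y(S, 1645) = 2087036 + √(-760 + 0*1645) = 2087036 + √(-760 + 0) = 2087036 + √(-760) = 2087036 + 2*I*√190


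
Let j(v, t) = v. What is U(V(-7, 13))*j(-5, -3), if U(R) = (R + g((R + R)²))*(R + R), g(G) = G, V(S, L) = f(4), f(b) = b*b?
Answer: -166400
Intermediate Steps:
f(b) = b²
V(S, L) = 16 (V(S, L) = 4² = 16)
U(R) = 2*R*(R + 4*R²) (U(R) = (R + (R + R)²)*(R + R) = (R + (2*R)²)*(2*R) = (R + 4*R²)*(2*R) = 2*R*(R + 4*R²))
U(V(-7, 13))*j(-5, -3) = (16²*(2 + 8*16))*(-5) = (256*(2 + 128))*(-5) = (256*130)*(-5) = 33280*(-5) = -166400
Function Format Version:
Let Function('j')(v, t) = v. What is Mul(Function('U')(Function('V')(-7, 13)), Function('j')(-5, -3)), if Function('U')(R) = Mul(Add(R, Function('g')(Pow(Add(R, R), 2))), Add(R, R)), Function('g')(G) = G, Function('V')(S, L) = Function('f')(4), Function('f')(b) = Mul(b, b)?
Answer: -166400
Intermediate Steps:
Function('f')(b) = Pow(b, 2)
Function('V')(S, L) = 16 (Function('V')(S, L) = Pow(4, 2) = 16)
Function('U')(R) = Mul(2, R, Add(R, Mul(4, Pow(R, 2)))) (Function('U')(R) = Mul(Add(R, Pow(Add(R, R), 2)), Add(R, R)) = Mul(Add(R, Pow(Mul(2, R), 2)), Mul(2, R)) = Mul(Add(R, Mul(4, Pow(R, 2))), Mul(2, R)) = Mul(2, R, Add(R, Mul(4, Pow(R, 2)))))
Mul(Function('U')(Function('V')(-7, 13)), Function('j')(-5, -3)) = Mul(Mul(Pow(16, 2), Add(2, Mul(8, 16))), -5) = Mul(Mul(256, Add(2, 128)), -5) = Mul(Mul(256, 130), -5) = Mul(33280, -5) = -166400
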